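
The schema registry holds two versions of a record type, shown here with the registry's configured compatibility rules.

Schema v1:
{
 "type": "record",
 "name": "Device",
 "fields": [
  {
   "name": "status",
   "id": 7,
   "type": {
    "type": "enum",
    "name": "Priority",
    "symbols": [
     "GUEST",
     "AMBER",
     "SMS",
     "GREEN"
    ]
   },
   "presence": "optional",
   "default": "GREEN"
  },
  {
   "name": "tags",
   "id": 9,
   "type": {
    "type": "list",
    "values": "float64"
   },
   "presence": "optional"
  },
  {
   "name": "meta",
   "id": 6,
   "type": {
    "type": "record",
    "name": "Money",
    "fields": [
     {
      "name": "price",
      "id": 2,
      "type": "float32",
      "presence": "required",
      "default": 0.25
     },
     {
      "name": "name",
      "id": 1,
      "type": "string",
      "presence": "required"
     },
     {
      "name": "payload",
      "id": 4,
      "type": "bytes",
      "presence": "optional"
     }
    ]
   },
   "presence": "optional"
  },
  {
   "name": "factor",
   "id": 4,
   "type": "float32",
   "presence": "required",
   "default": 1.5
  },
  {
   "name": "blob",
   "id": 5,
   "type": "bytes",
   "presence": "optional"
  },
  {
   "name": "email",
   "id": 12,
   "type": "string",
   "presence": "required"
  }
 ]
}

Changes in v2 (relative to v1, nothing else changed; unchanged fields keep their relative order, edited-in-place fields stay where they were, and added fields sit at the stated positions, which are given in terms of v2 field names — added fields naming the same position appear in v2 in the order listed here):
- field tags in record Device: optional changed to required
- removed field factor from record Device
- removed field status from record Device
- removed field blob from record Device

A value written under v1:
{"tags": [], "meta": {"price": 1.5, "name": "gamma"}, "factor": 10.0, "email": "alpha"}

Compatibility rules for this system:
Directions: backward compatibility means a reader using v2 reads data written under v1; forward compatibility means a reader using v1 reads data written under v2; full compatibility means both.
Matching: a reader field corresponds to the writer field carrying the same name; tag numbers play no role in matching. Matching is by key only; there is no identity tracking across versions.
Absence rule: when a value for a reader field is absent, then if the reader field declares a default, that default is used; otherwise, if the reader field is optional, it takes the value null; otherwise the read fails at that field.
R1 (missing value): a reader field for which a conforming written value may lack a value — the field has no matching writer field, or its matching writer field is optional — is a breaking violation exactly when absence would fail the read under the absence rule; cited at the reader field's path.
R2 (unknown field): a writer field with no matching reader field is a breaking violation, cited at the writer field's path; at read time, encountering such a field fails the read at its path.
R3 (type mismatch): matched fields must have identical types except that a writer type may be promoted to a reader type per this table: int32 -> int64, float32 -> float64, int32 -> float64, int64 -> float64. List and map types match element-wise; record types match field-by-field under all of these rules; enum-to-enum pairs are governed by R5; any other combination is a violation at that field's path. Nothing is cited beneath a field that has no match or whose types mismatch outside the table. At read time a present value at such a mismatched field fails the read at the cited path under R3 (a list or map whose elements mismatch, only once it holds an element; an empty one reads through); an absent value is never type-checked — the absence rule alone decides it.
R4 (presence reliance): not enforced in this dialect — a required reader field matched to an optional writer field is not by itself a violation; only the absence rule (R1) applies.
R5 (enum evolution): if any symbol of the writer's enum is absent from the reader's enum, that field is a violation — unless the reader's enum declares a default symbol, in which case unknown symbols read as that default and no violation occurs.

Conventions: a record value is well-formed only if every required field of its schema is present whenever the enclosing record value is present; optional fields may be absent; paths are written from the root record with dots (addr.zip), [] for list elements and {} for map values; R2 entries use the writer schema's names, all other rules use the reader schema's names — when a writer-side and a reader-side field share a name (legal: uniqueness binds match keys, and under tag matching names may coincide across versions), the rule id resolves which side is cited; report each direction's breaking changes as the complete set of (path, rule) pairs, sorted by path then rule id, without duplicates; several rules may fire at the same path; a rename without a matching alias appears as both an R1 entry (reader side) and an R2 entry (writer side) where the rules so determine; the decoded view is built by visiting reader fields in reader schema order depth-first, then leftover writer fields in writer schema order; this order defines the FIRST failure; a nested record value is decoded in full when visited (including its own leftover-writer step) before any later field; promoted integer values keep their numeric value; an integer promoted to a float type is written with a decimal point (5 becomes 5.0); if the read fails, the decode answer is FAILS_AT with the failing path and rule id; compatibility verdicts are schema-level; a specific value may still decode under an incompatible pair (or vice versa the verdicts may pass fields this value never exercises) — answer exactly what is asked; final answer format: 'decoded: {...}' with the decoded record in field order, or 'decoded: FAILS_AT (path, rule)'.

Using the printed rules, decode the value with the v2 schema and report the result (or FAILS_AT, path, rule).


decoded: FAILS_AT (factor, R2)

in Device below, arrows point writer -> reader
decode (reader v2):
  tags := []
  meta.price := 1.5
  meta.name := "gamma"
  meta.payload := null (not supplied -> null)
  email := "alpha"
  read fails at factor under R2 (unknown field)
  => FAILS_AT (factor, R2)
the rest of the Device diff is inert for this question:
  field tags in record Device: optional changed to required -> affects the rule determinations only; this particular Device value decodes identically
  removed field status from record Device -> affects the rule determinations only; this particular Device value decodes identically
  removed field blob from record Device -> affects the rule determinations only; this particular Device value decodes identically


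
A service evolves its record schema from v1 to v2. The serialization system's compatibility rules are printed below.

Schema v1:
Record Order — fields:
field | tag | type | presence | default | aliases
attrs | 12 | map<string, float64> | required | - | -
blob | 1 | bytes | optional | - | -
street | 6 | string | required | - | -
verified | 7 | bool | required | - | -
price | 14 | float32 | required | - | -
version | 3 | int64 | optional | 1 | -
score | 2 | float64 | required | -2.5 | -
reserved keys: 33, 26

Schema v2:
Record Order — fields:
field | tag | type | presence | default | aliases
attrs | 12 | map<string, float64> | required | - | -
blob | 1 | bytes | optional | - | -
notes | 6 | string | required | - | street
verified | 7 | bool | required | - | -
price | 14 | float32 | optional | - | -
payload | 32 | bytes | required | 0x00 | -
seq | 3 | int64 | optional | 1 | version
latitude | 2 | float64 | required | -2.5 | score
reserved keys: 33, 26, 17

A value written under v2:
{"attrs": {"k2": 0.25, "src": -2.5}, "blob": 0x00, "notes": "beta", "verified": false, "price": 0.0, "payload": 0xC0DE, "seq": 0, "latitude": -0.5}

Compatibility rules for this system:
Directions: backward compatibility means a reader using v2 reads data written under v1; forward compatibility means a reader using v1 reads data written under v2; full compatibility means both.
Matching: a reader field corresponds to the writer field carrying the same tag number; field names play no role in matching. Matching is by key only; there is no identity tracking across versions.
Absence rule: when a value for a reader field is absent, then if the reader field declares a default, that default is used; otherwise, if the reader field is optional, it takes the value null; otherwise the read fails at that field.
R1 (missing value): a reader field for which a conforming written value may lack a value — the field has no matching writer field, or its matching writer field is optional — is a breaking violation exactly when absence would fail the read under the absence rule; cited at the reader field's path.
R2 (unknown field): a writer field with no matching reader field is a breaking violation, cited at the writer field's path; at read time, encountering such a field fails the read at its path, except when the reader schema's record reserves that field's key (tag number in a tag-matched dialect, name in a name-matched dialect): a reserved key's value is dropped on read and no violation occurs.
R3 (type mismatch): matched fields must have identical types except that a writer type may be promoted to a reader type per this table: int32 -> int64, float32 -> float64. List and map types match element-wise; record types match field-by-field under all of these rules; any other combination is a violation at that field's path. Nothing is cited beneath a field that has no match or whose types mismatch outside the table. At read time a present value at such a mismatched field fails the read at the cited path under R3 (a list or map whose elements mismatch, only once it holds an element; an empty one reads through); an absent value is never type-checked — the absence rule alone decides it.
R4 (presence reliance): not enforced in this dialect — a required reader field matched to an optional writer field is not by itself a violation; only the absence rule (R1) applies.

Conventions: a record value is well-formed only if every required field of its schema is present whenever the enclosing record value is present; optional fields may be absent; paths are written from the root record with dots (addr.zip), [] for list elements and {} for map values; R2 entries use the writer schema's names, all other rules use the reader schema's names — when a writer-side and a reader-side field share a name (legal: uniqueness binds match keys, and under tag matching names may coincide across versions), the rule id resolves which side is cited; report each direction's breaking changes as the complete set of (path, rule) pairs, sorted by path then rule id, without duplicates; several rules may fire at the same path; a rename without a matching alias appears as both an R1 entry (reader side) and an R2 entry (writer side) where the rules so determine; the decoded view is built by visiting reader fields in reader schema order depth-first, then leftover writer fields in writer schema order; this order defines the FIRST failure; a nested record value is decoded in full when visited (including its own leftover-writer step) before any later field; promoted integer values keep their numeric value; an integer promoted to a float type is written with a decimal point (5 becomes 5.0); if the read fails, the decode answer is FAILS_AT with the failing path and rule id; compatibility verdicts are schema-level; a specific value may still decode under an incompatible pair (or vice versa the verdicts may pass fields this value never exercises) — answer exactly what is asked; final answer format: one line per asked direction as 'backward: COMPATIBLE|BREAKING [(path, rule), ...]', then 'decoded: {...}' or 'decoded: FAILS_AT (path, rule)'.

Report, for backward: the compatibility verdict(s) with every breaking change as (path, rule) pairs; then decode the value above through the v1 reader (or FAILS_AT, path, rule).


backward: COMPATIBLE []; decoded: FAILS_AT (payload, R2)

each type pair in Order: writer, then reader
backward analysis of Order with v2 as reader and v1 as writer:
  writer required, map<string, float64> -> map<string, float64>: reader attrs maps from writer attrs
  writer optional, bytes -> bytes: reader blob maps from writer blob
  writer required, string -> string: reader notes maps from writer street
  writer required, bool -> bool: reader verified maps from writer verified
  writer required, float32 -> float32: reader price maps from writer price
  payload: no writer match
  writer optional, int64 -> int64: reader seq maps from writer version
  writer required, float64 -> float64: reader latitude maps from writer score
  => backward: COMPATIBLE
decoding the Order value with the v1 reader:
  attrs := {"k2": 0.25, "src": -2.5}
  blob := 0x00
  street := "beta" (from writer notes)
  verified := false
  price := 0.0
  version := 0 (from writer seq)
  score := -0.5 (from writer latitude)
  read fails at payload under R2 (unknown field)
  => FAILS_AT (payload, R2)
ruling out the remaining Order differences:
  renamed field version to seq in record Order (alias version declared on the renamed field) -> triggers nothing under Order's printed rules — same verdict
  renamed field score to latitude in record Order (alias score declared on the renamed field) -> triggers nothing under Order's printed rules — same verdict
  field price in record Order: required changed to optional -> fires only in the forward direction of Order, which is not asked here
  renamed field street to notes in record Order (alias street declared on the renamed field) -> triggers nothing under Order's printed rules — same verdict


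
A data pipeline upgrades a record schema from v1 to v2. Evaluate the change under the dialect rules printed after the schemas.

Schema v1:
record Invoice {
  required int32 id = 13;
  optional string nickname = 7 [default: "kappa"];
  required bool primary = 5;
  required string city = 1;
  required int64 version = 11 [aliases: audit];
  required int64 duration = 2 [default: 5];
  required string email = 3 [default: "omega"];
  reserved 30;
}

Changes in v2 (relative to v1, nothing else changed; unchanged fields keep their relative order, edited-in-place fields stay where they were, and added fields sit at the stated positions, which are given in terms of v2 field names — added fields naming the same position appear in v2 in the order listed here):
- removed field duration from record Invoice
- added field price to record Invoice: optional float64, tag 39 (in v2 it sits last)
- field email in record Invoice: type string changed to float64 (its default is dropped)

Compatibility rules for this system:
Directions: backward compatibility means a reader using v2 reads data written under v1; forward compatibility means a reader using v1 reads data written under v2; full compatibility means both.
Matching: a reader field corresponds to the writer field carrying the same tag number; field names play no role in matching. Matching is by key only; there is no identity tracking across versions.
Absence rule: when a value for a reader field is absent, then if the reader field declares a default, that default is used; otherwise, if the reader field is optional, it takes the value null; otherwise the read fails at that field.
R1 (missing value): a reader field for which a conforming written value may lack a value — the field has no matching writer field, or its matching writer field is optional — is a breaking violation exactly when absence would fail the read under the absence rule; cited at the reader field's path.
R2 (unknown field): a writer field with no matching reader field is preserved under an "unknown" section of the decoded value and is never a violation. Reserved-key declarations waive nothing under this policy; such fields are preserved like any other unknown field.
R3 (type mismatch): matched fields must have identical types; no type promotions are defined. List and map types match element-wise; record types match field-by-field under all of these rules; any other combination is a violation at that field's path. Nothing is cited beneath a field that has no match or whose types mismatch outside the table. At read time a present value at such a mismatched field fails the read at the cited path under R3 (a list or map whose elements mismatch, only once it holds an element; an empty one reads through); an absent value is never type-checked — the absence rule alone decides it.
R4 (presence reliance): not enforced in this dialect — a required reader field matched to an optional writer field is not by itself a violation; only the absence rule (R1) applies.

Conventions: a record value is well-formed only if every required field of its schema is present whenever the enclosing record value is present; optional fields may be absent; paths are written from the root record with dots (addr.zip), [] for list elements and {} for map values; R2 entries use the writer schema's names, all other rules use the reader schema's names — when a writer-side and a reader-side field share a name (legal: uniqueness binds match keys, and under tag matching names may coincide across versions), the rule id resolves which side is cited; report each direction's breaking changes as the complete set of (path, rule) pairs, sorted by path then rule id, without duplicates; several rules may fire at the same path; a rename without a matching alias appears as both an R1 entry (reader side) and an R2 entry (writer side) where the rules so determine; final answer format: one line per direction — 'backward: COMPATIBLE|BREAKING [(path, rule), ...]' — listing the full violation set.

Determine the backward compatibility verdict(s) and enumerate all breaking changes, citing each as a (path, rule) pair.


the writer's type comes first in each Invoice pair
backward on Invoice — v2 reading data written by v1:
  writer required, int32 -> int32: reader id maps from writer id
  writer optional, string -> string: reader nickname maps from writer nickname
  writer required, bool -> bool: reader primary maps from writer primary
  writer required, string -> string: reader city maps from writer city
  writer required, int64 -> int64: reader version maps from writer version
  writer required, string -> float64: reader email maps from writer email
  price: no writer match
  writer field duration has no reader counterpart
  violation R3 at email
  backward on Invoice therefore BREAKING (1)
diffs on Invoice not affecting the asked answer:
  removed field duration from record Invoice -> fires no rule on Invoice, leaving the asked answer as it is
  added field price to record Invoice: optional float64, tag 39 (in v2 it sits last) -> fires no rule on Invoice, leaving the asked answer as it is

backward: BREAKING [(email, R3)]


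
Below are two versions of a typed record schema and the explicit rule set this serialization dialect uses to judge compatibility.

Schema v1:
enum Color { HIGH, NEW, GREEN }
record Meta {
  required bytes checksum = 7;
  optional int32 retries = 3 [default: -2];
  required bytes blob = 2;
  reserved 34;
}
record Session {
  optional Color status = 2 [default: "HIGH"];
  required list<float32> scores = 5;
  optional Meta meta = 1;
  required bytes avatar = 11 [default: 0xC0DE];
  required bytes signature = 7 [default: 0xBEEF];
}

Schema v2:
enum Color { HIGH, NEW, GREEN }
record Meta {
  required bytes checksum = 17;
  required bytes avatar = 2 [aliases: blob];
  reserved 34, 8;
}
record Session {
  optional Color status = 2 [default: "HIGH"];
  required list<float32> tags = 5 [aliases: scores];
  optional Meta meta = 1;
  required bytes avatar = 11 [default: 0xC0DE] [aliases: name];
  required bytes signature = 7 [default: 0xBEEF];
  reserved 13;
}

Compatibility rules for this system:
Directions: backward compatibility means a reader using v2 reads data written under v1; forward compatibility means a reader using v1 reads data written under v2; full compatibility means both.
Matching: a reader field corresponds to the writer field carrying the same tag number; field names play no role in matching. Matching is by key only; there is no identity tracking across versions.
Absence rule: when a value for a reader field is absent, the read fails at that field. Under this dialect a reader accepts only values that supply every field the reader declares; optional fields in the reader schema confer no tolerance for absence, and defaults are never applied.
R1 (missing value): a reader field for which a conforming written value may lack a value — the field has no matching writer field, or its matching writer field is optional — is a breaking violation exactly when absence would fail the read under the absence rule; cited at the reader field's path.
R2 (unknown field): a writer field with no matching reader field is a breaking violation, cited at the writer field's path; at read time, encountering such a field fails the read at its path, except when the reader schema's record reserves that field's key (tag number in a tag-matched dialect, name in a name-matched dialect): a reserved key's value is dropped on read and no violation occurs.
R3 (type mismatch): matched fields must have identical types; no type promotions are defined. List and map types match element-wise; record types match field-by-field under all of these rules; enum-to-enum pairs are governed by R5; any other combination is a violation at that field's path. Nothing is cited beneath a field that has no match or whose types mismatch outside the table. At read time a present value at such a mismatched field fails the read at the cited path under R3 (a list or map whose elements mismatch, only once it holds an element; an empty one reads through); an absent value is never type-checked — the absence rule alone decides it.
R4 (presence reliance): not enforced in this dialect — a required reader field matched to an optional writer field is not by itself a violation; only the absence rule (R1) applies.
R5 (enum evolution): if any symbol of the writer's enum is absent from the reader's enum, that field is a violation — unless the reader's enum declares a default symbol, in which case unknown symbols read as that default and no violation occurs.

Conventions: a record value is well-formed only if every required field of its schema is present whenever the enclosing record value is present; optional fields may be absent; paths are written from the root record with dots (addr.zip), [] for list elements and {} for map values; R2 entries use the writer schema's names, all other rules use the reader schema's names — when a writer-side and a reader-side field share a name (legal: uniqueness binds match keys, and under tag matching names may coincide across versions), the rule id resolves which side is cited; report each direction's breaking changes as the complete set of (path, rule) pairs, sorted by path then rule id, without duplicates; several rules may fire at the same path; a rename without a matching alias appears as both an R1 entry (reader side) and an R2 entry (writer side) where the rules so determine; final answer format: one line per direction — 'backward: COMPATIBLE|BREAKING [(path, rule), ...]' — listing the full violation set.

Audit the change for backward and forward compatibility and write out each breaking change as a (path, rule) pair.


the writer's type comes first in each Session pair
backward for Session (reader v2, writer v1):
  writer optional, Color -> Color: reader status maps from writer status
  writer required, list<float32> -> list<float32>: reader tags maps from writer scores
  writer optional, Meta -> Meta: reader meta maps from writer meta
  writer required, bytes -> bytes: reader avatar maps from writer avatar
  writer required, bytes -> bytes: reader signature maps from writer signature
  meta.checksum: no writer match
  writer required, bytes -> bytes: reader meta.avatar maps from writer meta.blob
  leftover writer field: meta.checksum
  leftover writer field: meta.retries
  R1 fires at meta
  R1 fires at meta.checksum
  R2 fires at meta.checksum
  R2 fires at meta.retries
  R1 fires at status
  backward on Session therefore BREAKING (5)
forward for Session (reader v1, writer v2):
  writer optional, Color -> Color: reader status maps from writer status
  writer required, list<float32> -> list<float32>: reader scores maps from writer tags
  writer optional, Meta -> Meta: reader meta maps from writer meta
  writer required, bytes -> bytes: reader avatar maps from writer avatar
  writer required, bytes -> bytes: reader signature maps from writer signature
  meta.checksum: no writer match
  meta.retries: no writer match
  writer required, bytes -> bytes: reader meta.blob maps from writer meta.avatar
  leftover writer field: meta.checksum
  R1 fires at meta
  R1 fires at meta.checksum
  R2 fires at meta.checksum
  R1 fires at meta.retries
  R1 fires at status
  forward on Session therefore BREAKING (5)

backward: BREAKING [(meta, R1), (meta.checksum, R1), (meta.checksum, R2), (meta.retries, R2), (status, R1)]; forward: BREAKING [(meta, R1), (meta.checksum, R1), (meta.checksum, R2), (meta.retries, R1), (status, R1)]


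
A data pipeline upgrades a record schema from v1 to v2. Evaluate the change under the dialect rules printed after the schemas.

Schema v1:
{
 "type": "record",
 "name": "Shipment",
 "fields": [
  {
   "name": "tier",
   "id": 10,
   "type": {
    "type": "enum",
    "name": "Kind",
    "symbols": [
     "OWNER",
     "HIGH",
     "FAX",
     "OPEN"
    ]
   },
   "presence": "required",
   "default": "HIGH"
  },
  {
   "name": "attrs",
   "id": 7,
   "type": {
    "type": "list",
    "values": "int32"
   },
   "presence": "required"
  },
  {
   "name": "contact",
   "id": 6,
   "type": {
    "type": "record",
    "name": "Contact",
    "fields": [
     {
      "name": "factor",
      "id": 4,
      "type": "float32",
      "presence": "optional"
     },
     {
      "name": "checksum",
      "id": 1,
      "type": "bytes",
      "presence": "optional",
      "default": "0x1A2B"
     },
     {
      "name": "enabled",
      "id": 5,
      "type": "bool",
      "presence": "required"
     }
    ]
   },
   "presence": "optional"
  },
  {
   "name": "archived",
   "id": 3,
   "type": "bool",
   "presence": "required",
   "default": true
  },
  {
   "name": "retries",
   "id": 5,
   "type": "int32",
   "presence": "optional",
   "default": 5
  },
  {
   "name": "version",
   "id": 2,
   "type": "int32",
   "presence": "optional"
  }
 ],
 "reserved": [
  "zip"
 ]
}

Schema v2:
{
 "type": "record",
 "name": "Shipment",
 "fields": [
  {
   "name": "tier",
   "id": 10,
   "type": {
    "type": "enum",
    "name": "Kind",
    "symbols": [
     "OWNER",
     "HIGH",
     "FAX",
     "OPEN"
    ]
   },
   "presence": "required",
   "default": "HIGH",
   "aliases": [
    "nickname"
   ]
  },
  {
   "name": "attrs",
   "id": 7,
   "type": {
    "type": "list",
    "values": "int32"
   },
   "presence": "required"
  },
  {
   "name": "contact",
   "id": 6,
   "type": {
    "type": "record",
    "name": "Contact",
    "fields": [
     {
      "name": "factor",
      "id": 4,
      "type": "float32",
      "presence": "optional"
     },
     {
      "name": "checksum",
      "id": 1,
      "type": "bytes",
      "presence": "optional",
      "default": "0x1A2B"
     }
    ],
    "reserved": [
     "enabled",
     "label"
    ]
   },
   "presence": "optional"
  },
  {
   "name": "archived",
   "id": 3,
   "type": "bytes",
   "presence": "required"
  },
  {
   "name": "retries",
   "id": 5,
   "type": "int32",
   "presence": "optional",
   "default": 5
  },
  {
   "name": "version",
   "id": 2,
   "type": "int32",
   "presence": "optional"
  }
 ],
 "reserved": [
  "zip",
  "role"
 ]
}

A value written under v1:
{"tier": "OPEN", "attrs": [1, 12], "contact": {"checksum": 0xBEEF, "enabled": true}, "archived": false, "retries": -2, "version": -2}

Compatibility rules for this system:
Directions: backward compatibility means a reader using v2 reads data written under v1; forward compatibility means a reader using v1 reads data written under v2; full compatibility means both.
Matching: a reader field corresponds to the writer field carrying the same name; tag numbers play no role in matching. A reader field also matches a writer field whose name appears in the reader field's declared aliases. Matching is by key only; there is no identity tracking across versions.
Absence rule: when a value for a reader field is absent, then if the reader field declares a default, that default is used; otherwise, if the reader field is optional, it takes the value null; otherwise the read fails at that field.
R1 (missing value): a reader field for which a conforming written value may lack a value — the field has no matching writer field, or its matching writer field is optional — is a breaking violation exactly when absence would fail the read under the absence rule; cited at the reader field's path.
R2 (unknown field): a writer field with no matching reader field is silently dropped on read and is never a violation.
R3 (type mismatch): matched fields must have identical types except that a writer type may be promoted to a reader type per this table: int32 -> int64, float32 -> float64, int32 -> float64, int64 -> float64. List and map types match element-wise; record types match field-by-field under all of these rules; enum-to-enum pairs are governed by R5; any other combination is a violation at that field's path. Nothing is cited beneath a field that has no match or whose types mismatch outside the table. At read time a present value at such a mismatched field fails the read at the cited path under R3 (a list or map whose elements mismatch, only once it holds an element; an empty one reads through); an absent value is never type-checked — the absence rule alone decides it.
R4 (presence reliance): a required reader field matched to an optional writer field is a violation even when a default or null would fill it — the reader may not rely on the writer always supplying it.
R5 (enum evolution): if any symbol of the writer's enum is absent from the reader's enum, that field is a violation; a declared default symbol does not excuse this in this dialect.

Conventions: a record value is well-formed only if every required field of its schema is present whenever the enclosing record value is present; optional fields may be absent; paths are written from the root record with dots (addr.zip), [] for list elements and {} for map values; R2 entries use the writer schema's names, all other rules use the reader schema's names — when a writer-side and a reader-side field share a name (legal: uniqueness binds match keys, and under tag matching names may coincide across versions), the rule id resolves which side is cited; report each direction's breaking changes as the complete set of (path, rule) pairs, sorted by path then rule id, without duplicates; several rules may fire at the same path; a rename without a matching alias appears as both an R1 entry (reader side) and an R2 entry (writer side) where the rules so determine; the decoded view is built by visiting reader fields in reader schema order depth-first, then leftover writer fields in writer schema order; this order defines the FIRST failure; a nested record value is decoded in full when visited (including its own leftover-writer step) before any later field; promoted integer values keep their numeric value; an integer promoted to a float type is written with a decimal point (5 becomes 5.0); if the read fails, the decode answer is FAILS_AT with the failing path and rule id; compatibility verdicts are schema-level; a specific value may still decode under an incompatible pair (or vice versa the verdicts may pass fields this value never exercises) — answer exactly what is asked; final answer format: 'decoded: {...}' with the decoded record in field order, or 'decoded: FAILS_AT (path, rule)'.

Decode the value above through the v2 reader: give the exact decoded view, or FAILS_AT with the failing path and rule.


decoded: FAILS_AT (archived, R3)

each type pair in Shipment: writer, then reader
decoding the Shipment value with the v2 reader:
  tier := "OPEN"
  attrs := [1, 12]
  contact.factor := null (not supplied -> null)
  contact.checksum := 0xBEEF
  writer contact.enabled: unmatched, discarded
  read fails at archived under R3
  => FAILS_AT (archived, R3)
the other Shipment changes do not affect what is asked:
  removed field enabled from record Contact (its key "enabled" joins the reserved list) -> affects the rule determinations only; this particular Shipment value decodes identically


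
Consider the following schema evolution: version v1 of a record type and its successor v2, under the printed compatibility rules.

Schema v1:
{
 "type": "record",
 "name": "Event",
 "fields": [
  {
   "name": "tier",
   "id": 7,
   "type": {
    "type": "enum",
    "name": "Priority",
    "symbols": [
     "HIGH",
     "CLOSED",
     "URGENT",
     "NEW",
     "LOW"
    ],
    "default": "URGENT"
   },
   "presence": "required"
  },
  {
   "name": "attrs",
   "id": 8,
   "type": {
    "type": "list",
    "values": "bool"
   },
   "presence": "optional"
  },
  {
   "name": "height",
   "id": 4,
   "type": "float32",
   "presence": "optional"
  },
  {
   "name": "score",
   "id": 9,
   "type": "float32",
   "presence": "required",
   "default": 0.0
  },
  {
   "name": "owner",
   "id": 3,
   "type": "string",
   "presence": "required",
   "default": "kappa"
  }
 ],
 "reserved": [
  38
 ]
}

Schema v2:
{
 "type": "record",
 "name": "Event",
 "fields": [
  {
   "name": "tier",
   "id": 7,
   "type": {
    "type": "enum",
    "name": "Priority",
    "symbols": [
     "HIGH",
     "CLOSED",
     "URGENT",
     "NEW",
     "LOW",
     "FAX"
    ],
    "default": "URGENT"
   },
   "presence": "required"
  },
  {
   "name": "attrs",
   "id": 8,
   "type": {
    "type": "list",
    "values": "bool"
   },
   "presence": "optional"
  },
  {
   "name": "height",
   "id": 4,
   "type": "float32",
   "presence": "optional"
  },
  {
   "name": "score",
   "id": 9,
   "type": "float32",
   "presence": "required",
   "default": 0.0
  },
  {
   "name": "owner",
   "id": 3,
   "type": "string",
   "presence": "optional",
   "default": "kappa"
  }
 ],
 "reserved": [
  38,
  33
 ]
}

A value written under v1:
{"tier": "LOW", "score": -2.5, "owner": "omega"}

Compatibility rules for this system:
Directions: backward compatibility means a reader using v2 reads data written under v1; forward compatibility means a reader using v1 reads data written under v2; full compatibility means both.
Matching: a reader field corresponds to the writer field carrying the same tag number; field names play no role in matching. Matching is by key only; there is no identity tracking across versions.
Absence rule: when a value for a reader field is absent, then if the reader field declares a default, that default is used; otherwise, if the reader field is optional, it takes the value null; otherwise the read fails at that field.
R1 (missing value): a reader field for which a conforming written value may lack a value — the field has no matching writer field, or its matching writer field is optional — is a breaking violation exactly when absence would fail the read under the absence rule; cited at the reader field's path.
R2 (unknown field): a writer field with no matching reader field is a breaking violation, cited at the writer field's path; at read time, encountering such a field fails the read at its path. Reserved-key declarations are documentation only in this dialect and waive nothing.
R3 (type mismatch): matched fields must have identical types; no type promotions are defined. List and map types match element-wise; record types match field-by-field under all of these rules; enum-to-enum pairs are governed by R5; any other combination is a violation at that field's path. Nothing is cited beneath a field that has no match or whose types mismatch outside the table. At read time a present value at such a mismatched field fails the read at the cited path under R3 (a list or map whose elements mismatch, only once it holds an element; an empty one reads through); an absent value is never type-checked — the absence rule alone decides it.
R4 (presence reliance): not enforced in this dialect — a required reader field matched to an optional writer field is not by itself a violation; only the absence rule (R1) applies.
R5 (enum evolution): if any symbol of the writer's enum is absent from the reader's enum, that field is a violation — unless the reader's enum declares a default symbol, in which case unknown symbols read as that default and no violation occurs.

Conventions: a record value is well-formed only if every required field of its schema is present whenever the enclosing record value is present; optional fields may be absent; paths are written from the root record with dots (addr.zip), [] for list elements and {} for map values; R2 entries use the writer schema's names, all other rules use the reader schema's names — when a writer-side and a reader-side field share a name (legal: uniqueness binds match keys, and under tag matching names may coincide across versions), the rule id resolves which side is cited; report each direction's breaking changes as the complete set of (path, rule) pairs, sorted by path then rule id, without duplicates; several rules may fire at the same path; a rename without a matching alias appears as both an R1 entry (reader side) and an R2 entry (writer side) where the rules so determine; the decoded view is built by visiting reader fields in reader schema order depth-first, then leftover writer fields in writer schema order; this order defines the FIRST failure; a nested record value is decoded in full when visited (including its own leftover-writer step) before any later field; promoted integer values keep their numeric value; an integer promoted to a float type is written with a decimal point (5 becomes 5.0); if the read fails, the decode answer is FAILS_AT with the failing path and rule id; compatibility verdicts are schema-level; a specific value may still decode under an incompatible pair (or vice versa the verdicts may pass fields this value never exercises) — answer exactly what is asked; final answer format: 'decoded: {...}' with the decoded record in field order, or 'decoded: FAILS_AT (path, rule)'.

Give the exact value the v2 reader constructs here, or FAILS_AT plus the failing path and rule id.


decoded: {"tier": "LOW", "attrs": null, "height": null, "score": -2.5, "owner": "omega"}

the writer's type comes first in each Event pair
decoding the Event value with the v2 reader:
  tier := "LOW"
  attrs := null (absent, optional -> null)
  height := null (absent, optional -> null)
  score := -2.5
  owner := "omega"
  => decoded: {"tier": "LOW", "attrs": null, "height": null, "score": -2.5, "owner": "omega"}
remaining Event differences; none change what is asked:
  enum Priority (field tier in record Event): symbol FAX added -> inert under this dialect — no rule fires on Event and the result does not move
  field owner in record Event: required changed to optional -> inert under this dialect — no rule fires on Event and the result does not move


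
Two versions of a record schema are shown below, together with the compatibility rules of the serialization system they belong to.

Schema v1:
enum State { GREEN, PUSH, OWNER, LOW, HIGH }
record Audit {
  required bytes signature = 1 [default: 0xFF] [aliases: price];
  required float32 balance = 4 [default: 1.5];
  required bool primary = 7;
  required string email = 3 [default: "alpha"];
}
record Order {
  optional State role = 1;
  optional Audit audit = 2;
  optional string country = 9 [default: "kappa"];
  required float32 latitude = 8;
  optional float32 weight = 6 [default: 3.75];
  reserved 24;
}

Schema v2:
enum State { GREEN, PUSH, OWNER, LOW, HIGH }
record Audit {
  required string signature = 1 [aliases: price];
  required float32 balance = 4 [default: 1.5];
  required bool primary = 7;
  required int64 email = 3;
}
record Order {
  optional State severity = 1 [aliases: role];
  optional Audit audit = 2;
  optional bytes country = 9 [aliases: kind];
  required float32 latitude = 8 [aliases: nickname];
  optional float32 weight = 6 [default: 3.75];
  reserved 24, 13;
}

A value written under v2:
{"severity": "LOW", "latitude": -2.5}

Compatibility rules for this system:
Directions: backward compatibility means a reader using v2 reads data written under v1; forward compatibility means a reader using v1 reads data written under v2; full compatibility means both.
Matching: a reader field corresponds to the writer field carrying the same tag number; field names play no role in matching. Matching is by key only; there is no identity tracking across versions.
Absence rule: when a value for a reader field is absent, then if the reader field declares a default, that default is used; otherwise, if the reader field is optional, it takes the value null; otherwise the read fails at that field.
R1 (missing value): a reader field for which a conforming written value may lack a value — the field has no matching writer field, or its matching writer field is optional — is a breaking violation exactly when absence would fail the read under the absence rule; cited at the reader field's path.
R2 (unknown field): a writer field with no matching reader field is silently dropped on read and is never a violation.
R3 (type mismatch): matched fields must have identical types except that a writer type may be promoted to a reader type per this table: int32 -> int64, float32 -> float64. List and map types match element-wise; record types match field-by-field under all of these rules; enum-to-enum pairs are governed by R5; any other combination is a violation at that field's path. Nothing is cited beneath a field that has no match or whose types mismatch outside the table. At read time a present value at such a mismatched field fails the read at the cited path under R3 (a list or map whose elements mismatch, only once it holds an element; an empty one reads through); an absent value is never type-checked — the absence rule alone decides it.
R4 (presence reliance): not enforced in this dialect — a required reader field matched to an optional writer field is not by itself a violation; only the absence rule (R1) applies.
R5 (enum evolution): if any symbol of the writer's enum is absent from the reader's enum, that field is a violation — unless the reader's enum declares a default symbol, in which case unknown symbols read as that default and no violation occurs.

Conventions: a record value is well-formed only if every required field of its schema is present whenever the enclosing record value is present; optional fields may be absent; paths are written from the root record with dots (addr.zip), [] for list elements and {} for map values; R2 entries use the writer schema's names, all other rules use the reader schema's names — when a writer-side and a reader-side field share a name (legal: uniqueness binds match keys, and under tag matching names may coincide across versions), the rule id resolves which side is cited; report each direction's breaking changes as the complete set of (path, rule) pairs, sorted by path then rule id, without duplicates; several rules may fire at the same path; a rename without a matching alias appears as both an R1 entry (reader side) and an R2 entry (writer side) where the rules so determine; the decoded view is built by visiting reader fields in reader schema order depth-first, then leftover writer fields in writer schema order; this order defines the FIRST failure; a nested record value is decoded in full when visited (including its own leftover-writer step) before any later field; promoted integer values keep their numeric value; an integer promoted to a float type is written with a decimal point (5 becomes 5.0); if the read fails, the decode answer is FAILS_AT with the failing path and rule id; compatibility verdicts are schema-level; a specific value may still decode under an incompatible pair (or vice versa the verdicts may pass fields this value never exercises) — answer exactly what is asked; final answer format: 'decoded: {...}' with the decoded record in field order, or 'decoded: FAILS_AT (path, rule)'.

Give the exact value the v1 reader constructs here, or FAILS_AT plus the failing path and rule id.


each type pair in Order: writer, then reader
decoding the Order value with the v1 reader:
  role := "LOW" (from writer severity)
  audit := null (not supplied -> null)
  country := "kappa" (no value, default fills)
  latitude := -2.5
  weight := 3.75 (no value, default fills)
  => decoded: {"role": "LOW", "audit": null, "country": "kappa", "latitude": -2.5, "weight": 3.75}
the rest of the Order diff is inert for this question:
  field signature in record Audit: type bytes changed to string (its default is dropped) -> a verdict-level change on Order — the shown value reads the same
  field country in record Order: type string changed to bytes (its default is dropped) -> a verdict-level change on Order — the shown value reads the same
  field email in record Audit: type string changed to int64 (its default is dropped) -> a verdict-level change on Order — the shown value reads the same
  renamed field role to severity in record Order (alias role declared on the renamed field) -> triggers nothing under the printed rules; the Order answer is the same either way

decoded: {"role": "LOW", "audit": null, "country": "kappa", "latitude": -2.5, "weight": 3.75}
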